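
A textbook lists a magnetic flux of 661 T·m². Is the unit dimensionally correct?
Yes

magnetic flux has SI base units: kg * m^2 / (A * s^2)
T·m² reduces to the same SI base units, so it is a valid unit for magnetic flux.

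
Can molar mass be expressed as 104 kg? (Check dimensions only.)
No

molar mass has SI base units: kg / mol
kg does NOT reduce to kg / mol; a valid unit for molar mass would be e.g. kg/mol.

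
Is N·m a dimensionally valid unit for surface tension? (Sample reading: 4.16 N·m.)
No

surface tension has SI base units: kg / s^2
N·m does NOT reduce to kg / s^2; a valid unit for surface tension would be e.g. N/m.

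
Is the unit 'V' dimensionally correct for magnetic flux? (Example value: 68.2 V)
No

magnetic flux has SI base units: kg * m^2 / (A * s^2)
V does NOT reduce to kg * m^2 / (A * s^2); a valid unit for magnetic flux would be e.g. Wb.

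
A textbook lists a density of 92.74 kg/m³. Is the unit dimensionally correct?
Yes

density has SI base units: kg / m^3
kg/m³ reduces to the same SI base units, so it is a valid unit for density.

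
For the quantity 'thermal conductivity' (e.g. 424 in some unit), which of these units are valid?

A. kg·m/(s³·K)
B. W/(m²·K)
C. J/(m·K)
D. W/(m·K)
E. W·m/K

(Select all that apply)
A, D

thermal conductivity has SI base units: kg * m / (s^3 * K)

Checking each option against kg * m / (s^3 * K):
  A. kg·m/(s³·K): ✓ matches
  B. W/(m²·K): ✗ does not match
  C. J/(m·K): ✗ does not match
  D. W/(m·K): ✓ matches
  E. W·m/K: ✗ does not match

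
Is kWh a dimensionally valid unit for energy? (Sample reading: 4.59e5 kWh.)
Yes

energy has SI base units: kg * m^2 / s^2
kWh reduces to the same SI base units, so it is a valid unit for energy.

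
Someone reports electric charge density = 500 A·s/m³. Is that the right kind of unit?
Yes

electric charge density has SI base units: A * s / m^3
A·s/m³ reduces to the same SI base units, so it is a valid unit for electric charge density.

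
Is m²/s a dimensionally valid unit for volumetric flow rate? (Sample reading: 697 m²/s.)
No

volumetric flow rate has SI base units: m^3 / s
m²/s does NOT reduce to m^3 / s; a valid unit for volumetric flow rate would be e.g. m³/s.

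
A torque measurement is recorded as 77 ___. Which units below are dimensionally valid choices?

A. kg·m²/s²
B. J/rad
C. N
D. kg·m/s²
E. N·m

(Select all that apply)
A, B, E

torque has SI base units: kg * m^2 / s^2

Checking each option against kg * m^2 / s^2:
  A. kg·m²/s²: ✓ matches
  B. J/rad: ✓ matches
  C. N: ✗ does not match
  D. kg·m/s²: ✗ does not match
  E. N·m: ✓ matches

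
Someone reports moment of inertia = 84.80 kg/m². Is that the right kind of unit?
No

moment of inertia has SI base units: kg * m^2
kg/m² does NOT reduce to kg * m^2; a valid unit for moment of inertia would be e.g. kg·m².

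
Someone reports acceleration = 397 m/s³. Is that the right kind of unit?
No

acceleration has SI base units: m / s^2
m/s³ does NOT reduce to m / s^2; a valid unit for acceleration would be e.g. m/s².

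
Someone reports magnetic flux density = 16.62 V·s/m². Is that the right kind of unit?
Yes

magnetic flux density has SI base units: kg / (A * s^2)
V·s/m² reduces to the same SI base units, so it is a valid unit for magnetic flux density.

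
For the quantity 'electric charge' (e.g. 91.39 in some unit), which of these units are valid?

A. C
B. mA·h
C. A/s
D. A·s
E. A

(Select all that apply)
A, B, D

electric charge has SI base units: A * s

Checking each option against A * s:
  A. C: ✓ matches
  B. mA·h: ✓ matches
  C. A/s: ✗ does not match
  D. A·s: ✓ matches
  E. A: ✗ does not match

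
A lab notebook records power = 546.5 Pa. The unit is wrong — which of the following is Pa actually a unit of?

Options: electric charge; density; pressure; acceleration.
pressure

power should have units dimensionally equivalent to kg * m^2 / s^3 (e.g. W).
The given unit 'Pa' reduces to kg / (m * s^2). Of the listed options, that is the dimensionality of pressure.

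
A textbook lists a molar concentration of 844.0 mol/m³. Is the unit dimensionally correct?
Yes

molar concentration has SI base units: mol / m^3
mol/m³ reduces to the same SI base units, so it is a valid unit for molar concentration.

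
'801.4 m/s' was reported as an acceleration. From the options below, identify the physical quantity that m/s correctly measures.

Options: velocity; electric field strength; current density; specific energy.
velocity

acceleration should have units dimensionally equivalent to m / s^2 (e.g. m/s²).
The given unit 'm/s' reduces to m / s. Of the listed options, that is the dimensionality of velocity.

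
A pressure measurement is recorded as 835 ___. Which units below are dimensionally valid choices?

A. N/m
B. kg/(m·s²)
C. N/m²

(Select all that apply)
B, C

pressure has SI base units: kg / (m * s^2)

Checking each option against kg / (m * s^2):
  A. N/m: ✗ does not match
  B. kg/(m·s²): ✓ matches
  C. N/m²: ✓ matches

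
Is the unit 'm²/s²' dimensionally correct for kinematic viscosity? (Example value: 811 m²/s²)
No

kinematic viscosity has SI base units: m^2 / s
m²/s² does NOT reduce to m^2 / s; a valid unit for kinematic viscosity would be e.g. m²/s.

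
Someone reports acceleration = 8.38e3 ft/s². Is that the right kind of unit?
Yes

acceleration has SI base units: m / s^2
ft/s² reduces to the same SI base units, so it is a valid unit for acceleration.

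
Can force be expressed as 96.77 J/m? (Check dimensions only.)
Yes

force has SI base units: kg * m / s^2
J/m reduces to the same SI base units, so it is a valid unit for force.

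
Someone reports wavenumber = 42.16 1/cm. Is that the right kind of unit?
Yes

wavenumber has SI base units: 1 / m
1/cm reduces to the same SI base units, so it is a valid unit for wavenumber.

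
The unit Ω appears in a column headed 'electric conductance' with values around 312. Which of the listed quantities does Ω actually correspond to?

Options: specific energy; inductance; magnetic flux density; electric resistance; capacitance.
electric resistance

electric conductance should have units dimensionally equivalent to A^2 * s^3 / (kg * m^2) (e.g. S).
The given unit 'Ω' reduces to kg * m^2 / (A^2 * s^3). Of the listed options, that is the dimensionality of electric resistance.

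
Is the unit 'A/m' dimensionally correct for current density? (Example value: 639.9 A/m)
No

current density has SI base units: A / m^2
A/m does NOT reduce to A / m^2; a valid unit for current density would be e.g. A/m².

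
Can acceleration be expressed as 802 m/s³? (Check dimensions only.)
No

acceleration has SI base units: m / s^2
m/s³ does NOT reduce to m / s^2; a valid unit for acceleration would be e.g. m/s².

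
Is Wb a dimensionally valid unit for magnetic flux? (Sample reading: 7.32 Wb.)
Yes

magnetic flux has SI base units: kg * m^2 / (A * s^2)
Wb reduces to the same SI base units, so it is a valid unit for magnetic flux.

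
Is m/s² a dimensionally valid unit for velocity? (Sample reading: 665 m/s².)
No

velocity has SI base units: m / s
m/s² does NOT reduce to m / s; a valid unit for velocity would be e.g. m/s.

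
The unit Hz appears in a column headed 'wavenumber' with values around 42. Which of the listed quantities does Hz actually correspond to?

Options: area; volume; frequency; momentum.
frequency

wavenumber should have units dimensionally equivalent to 1 / m (e.g. 1/m).
The given unit 'Hz' reduces to 1 / s. Of the listed options, that is the dimensionality of frequency.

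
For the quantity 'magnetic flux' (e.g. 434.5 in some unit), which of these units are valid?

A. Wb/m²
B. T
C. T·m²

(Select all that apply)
C

magnetic flux has SI base units: kg * m^2 / (A * s^2)

Checking each option against kg * m^2 / (A * s^2):
  A. Wb/m²: ✗ does not match
  B. T: ✗ does not match
  C. T·m²: ✓ matches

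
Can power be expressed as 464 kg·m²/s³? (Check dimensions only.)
Yes

power has SI base units: kg * m^2 / s^3
kg·m²/s³ reduces to the same SI base units, so it is a valid unit for power.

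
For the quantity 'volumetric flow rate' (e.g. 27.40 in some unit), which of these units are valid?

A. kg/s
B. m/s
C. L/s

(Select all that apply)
C

volumetric flow rate has SI base units: m^3 / s

Checking each option against m^3 / s:
  A. kg/s: ✗ does not match
  B. m/s: ✗ does not match
  C. L/s: ✓ matches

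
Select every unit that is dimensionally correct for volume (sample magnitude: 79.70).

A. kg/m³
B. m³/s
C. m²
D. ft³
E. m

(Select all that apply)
D

volume has SI base units: m^3

Checking each option against m^3:
  A. kg/m³: ✗ does not match
  B. m³/s: ✗ does not match
  C. m²: ✗ does not match
  D. ft³: ✓ matches
  E. m: ✗ does not match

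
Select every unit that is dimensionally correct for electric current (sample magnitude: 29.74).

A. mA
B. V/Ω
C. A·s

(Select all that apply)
A, B

electric current has SI base units: A

Checking each option against A:
  A. mA: ✓ matches
  B. V/Ω: ✓ matches
  C. A·s: ✗ does not match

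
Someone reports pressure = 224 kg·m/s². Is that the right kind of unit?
No

pressure has SI base units: kg / (m * s^2)
kg·m/s² does NOT reduce to kg / (m * s^2); a valid unit for pressure would be e.g. Pa.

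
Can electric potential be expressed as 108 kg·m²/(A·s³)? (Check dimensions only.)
Yes

electric potential has SI base units: kg * m^2 / (A * s^3)
kg·m²/(A·s³) reduces to the same SI base units, so it is a valid unit for electric potential.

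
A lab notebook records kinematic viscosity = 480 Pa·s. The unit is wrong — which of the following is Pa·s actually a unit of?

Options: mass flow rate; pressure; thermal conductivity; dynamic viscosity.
dynamic viscosity

kinematic viscosity should have units dimensionally equivalent to m^2 / s (e.g. m²/s).
The given unit 'Pa·s' reduces to kg / (m * s). Of the listed options, that is the dimensionality of dynamic viscosity.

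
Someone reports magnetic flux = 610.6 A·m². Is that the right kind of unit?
No

magnetic flux has SI base units: kg * m^2 / (A * s^2)
A·m² does NOT reduce to kg * m^2 / (A * s^2); a valid unit for magnetic flux would be e.g. Wb.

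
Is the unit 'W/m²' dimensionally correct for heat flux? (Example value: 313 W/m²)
Yes

heat flux has SI base units: kg / s^3
W/m² reduces to the same SI base units, so it is a valid unit for heat flux.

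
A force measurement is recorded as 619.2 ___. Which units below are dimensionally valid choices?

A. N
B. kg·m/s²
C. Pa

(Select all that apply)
A, B

force has SI base units: kg * m / s^2

Checking each option against kg * m / s^2:
  A. N: ✓ matches
  B. kg·m/s²: ✓ matches
  C. Pa: ✗ does not match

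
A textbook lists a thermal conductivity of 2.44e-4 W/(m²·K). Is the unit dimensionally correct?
No

thermal conductivity has SI base units: kg * m / (s^3 * K)
W/(m²·K) does NOT reduce to kg * m / (s^3 * K); a valid unit for thermal conductivity would be e.g. W/(m·K).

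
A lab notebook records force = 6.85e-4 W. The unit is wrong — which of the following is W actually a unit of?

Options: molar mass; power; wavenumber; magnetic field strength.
power

force should have units dimensionally equivalent to kg * m / s^2 (e.g. N).
The given unit 'W' reduces to kg * m^2 / s^3. Of the listed options, that is the dimensionality of power.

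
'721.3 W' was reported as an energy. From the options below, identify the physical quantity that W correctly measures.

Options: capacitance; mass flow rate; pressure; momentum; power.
power

energy should have units dimensionally equivalent to kg * m^2 / s^2 (e.g. J).
The given unit 'W' reduces to kg * m^2 / s^3. Of the listed options, that is the dimensionality of power.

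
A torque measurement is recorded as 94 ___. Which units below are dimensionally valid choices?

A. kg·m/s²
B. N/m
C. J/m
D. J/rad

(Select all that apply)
D

torque has SI base units: kg * m^2 / s^2

Checking each option against kg * m^2 / s^2:
  A. kg·m/s²: ✗ does not match
  B. N/m: ✗ does not match
  C. J/m: ✗ does not match
  D. J/rad: ✓ matches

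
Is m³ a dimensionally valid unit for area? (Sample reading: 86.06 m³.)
No

area has SI base units: m^2
m³ does NOT reduce to m^2; a valid unit for area would be e.g. m².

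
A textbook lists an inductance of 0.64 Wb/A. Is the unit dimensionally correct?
Yes

inductance has SI base units: kg * m^2 / (A^2 * s^2)
Wb/A reduces to the same SI base units, so it is a valid unit for inductance.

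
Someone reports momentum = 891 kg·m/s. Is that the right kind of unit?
Yes

momentum has SI base units: kg * m / s
kg·m/s reduces to the same SI base units, so it is a valid unit for momentum.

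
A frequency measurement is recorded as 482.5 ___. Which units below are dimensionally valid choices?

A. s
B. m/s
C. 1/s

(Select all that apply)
C

frequency has SI base units: 1 / s

Checking each option against 1 / s:
  A. s: ✗ does not match
  B. m/s: ✗ does not match
  C. 1/s: ✓ matches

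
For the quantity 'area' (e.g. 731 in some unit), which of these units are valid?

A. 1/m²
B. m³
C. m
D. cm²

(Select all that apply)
D

area has SI base units: m^2

Checking each option against m^2:
  A. 1/m²: ✗ does not match
  B. m³: ✗ does not match
  C. m: ✗ does not match
  D. cm²: ✓ matches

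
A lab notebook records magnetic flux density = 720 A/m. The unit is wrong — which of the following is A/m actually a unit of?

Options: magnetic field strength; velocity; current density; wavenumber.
magnetic field strength

magnetic flux density should have units dimensionally equivalent to kg / (A * s^2) (e.g. T).
The given unit 'A/m' reduces to A / m. Of the listed options, that is the dimensionality of magnetic field strength.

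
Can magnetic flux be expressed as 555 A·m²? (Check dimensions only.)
No

magnetic flux has SI base units: kg * m^2 / (A * s^2)
A·m² does NOT reduce to kg * m^2 / (A * s^2); a valid unit for magnetic flux would be e.g. Wb.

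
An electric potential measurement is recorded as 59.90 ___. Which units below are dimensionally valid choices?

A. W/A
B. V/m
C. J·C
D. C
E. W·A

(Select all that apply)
A

electric potential has SI base units: kg * m^2 / (A * s^3)

Checking each option against kg * m^2 / (A * s^3):
  A. W/A: ✓ matches
  B. V/m: ✗ does not match
  C. J·C: ✗ does not match
  D. C: ✗ does not match
  E. W·A: ✗ does not match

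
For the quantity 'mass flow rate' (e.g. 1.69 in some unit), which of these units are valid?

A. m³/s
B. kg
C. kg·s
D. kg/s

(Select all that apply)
D

mass flow rate has SI base units: kg / s

Checking each option against kg / s:
  A. m³/s: ✗ does not match
  B. kg: ✗ does not match
  C. kg·s: ✗ does not match
  D. kg/s: ✓ matches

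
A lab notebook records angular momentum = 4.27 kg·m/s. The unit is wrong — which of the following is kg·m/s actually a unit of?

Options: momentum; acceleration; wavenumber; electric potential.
momentum

angular momentum should have units dimensionally equivalent to kg * m^2 / s (e.g. kg·m²/s).
The given unit 'kg·m/s' reduces to kg * m / s. Of the listed options, that is the dimensionality of momentum.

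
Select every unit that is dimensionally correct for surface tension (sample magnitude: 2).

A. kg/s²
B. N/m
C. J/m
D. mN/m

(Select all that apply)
A, B, D

surface tension has SI base units: kg / s^2

Checking each option against kg / s^2:
  A. kg/s²: ✓ matches
  B. N/m: ✓ matches
  C. J/m: ✗ does not match
  D. mN/m: ✓ matches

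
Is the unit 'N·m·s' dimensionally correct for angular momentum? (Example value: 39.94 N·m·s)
Yes

angular momentum has SI base units: kg * m^2 / s
N·m·s reduces to the same SI base units, so it is a valid unit for angular momentum.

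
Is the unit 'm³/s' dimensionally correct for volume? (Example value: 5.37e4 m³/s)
No

volume has SI base units: m^3
m³/s does NOT reduce to m^3; a valid unit for volume would be e.g. m³.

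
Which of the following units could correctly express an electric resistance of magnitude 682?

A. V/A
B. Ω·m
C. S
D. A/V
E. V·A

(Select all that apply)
A

electric resistance has SI base units: kg * m^2 / (A^2 * s^3)

Checking each option against kg * m^2 / (A^2 * s^3):
  A. V/A: ✓ matches
  B. Ω·m: ✗ does not match
  C. S: ✗ does not match
  D. A/V: ✗ does not match
  E. V·A: ✗ does not match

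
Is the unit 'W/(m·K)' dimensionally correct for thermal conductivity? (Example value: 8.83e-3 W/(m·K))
Yes

thermal conductivity has SI base units: kg * m / (s^3 * K)
W/(m·K) reduces to the same SI base units, so it is a valid unit for thermal conductivity.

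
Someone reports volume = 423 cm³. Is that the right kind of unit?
Yes

volume has SI base units: m^3
cm³ reduces to the same SI base units, so it is a valid unit for volume.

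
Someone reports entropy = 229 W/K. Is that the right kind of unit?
No

entropy has SI base units: kg * m^2 / (s^2 * K)
W/K does NOT reduce to kg * m^2 / (s^2 * K); a valid unit for entropy would be e.g. J/K.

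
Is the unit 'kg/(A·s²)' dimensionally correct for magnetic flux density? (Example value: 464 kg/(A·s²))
Yes

magnetic flux density has SI base units: kg / (A * s^2)
kg/(A·s²) reduces to the same SI base units, so it is a valid unit for magnetic flux density.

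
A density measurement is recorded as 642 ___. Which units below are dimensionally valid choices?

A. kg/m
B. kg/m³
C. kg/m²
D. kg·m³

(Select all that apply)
B

density has SI base units: kg / m^3

Checking each option against kg / m^3:
  A. kg/m: ✗ does not match
  B. kg/m³: ✓ matches
  C. kg/m²: ✗ does not match
  D. kg·m³: ✗ does not match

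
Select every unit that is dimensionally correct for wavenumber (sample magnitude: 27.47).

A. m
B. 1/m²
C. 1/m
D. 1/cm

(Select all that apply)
C, D

wavenumber has SI base units: 1 / m

Checking each option against 1 / m:
  A. m: ✗ does not match
  B. 1/m²: ✗ does not match
  C. 1/m: ✓ matches
  D. 1/cm: ✓ matches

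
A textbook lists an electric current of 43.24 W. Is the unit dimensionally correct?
No

electric current has SI base units: A
W does NOT reduce to A; a valid unit for electric current would be e.g. A.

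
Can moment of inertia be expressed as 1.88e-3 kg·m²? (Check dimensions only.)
Yes

moment of inertia has SI base units: kg * m^2
kg·m² reduces to the same SI base units, so it is a valid unit for moment of inertia.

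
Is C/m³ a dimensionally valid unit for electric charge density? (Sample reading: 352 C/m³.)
Yes

electric charge density has SI base units: A * s / m^3
C/m³ reduces to the same SI base units, so it is a valid unit for electric charge density.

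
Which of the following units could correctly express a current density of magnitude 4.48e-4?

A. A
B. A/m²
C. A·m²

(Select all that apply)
B

current density has SI base units: A / m^2

Checking each option against A / m^2:
  A. A: ✗ does not match
  B. A/m²: ✓ matches
  C. A·m²: ✗ does not match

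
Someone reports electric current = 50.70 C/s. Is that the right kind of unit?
Yes

electric current has SI base units: A
C/s reduces to the same SI base units, so it is a valid unit for electric current.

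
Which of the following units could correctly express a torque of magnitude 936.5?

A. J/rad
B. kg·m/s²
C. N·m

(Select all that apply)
A, C

torque has SI base units: kg * m^2 / s^2

Checking each option against kg * m^2 / s^2:
  A. J/rad: ✓ matches
  B. kg·m/s²: ✗ does not match
  C. N·m: ✓ matches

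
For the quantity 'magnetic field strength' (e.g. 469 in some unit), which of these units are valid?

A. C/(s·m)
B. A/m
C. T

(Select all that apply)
A, B

magnetic field strength has SI base units: A / m

Checking each option against A / m:
  A. C/(s·m): ✓ matches
  B. A/m: ✓ matches
  C. T: ✗ does not match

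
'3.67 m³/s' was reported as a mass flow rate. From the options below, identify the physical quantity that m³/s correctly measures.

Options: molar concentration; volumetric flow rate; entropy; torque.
volumetric flow rate

mass flow rate should have units dimensionally equivalent to kg / s (e.g. kg/s).
The given unit 'm³/s' reduces to m^3 / s. Of the listed options, that is the dimensionality of volumetric flow rate.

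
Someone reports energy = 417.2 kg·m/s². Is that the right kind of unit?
No

energy has SI base units: kg * m^2 / s^2
kg·m/s² does NOT reduce to kg * m^2 / s^2; a valid unit for energy would be e.g. J.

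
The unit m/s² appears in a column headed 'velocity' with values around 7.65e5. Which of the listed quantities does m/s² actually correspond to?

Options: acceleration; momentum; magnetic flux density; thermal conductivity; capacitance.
acceleration

velocity should have units dimensionally equivalent to m / s (e.g. m/s).
The given unit 'm/s²' reduces to m / s^2. Of the listed options, that is the dimensionality of acceleration.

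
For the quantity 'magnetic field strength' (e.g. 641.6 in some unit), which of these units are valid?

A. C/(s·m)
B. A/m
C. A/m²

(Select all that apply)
A, B

magnetic field strength has SI base units: A / m

Checking each option against A / m:
  A. C/(s·m): ✓ matches
  B. A/m: ✓ matches
  C. A/m²: ✗ does not match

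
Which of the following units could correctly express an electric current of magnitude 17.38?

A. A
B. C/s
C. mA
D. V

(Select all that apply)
A, B, C

electric current has SI base units: A

Checking each option against A:
  A. A: ✓ matches
  B. C/s: ✓ matches
  C. mA: ✓ matches
  D. V: ✗ does not match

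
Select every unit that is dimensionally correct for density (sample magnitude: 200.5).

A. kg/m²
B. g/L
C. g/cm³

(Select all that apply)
B, C

density has SI base units: kg / m^3

Checking each option against kg / m^3:
  A. kg/m²: ✗ does not match
  B. g/L: ✓ matches
  C. g/cm³: ✓ matches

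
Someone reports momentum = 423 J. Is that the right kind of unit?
No

momentum has SI base units: kg * m / s
J does NOT reduce to kg * m / s; a valid unit for momentum would be e.g. kg·m/s.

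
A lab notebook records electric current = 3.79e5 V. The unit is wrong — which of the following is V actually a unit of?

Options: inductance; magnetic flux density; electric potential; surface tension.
electric potential

electric current should have units dimensionally equivalent to A (e.g. A).
The given unit 'V' reduces to kg * m^2 / (A * s^3). Of the listed options, that is the dimensionality of electric potential.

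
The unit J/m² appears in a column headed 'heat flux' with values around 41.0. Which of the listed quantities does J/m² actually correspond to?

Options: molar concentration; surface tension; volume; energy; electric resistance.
surface tension

heat flux should have units dimensionally equivalent to kg / s^3 (e.g. W/m²).
The given unit 'J/m²' reduces to kg / s^2. Of the listed options, that is the dimensionality of surface tension.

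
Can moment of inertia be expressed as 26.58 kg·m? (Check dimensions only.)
No

moment of inertia has SI base units: kg * m^2
kg·m does NOT reduce to kg * m^2; a valid unit for moment of inertia would be e.g. kg·m².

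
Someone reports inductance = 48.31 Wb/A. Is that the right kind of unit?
Yes

inductance has SI base units: kg * m^2 / (A^2 * s^2)
Wb/A reduces to the same SI base units, so it is a valid unit for inductance.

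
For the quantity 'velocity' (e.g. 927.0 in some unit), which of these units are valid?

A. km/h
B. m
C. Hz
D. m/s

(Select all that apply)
A, D

velocity has SI base units: m / s

Checking each option against m / s:
  A. km/h: ✓ matches
  B. m: ✗ does not match
  C. Hz: ✗ does not match
  D. m/s: ✓ matches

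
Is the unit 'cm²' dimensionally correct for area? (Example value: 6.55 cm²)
Yes

area has SI base units: m^2
cm² reduces to the same SI base units, so it is a valid unit for area.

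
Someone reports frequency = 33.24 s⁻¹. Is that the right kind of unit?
Yes

frequency has SI base units: 1 / s
s⁻¹ reduces to the same SI base units, so it is a valid unit for frequency.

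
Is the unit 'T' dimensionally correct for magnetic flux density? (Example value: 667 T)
Yes

magnetic flux density has SI base units: kg / (A * s^2)
T reduces to the same SI base units, so it is a valid unit for magnetic flux density.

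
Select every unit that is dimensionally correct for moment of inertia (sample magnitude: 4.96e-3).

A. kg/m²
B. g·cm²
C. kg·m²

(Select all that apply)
B, C

moment of inertia has SI base units: kg * m^2

Checking each option against kg * m^2:
  A. kg/m²: ✗ does not match
  B. g·cm²: ✓ matches
  C. kg·m²: ✓ matches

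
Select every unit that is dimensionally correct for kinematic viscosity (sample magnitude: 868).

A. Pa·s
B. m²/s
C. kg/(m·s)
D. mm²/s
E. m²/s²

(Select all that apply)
B, D

kinematic viscosity has SI base units: m^2 / s

Checking each option against m^2 / s:
  A. Pa·s: ✗ does not match
  B. m²/s: ✓ matches
  C. kg/(m·s): ✗ does not match
  D. mm²/s: ✓ matches
  E. m²/s²: ✗ does not match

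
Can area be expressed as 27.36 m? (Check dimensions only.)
No

area has SI base units: m^2
m does NOT reduce to m^2; a valid unit for area would be e.g. m².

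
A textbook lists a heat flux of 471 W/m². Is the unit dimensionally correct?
Yes

heat flux has SI base units: kg / s^3
W/m² reduces to the same SI base units, so it is a valid unit for heat flux.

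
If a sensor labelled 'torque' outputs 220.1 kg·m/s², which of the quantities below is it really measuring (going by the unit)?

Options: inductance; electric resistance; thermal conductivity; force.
force

torque should have units dimensionally equivalent to kg * m^2 / s^2 (e.g. N·m).
The given unit 'kg·m/s²' reduces to kg * m / s^2. Of the listed options, that is the dimensionality of force.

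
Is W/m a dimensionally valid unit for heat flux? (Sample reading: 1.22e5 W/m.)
No

heat flux has SI base units: kg / s^3
W/m does NOT reduce to kg / s^3; a valid unit for heat flux would be e.g. W/m².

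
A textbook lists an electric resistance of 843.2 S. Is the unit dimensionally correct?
No

electric resistance has SI base units: kg * m^2 / (A^2 * s^3)
S does NOT reduce to kg * m^2 / (A^2 * s^3); a valid unit for electric resistance would be e.g. Ω.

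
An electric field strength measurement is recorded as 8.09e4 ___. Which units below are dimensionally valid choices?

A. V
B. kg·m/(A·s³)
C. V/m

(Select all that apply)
B, C

electric field strength has SI base units: kg * m / (A * s^3)

Checking each option against kg * m / (A * s^3):
  A. V: ✗ does not match
  B. kg·m/(A·s³): ✓ matches
  C. V/m: ✓ matches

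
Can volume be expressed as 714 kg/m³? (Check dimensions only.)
No

volume has SI base units: m^3
kg/m³ does NOT reduce to m^3; a valid unit for volume would be e.g. m³.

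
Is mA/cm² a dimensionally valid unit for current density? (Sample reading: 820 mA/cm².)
Yes

current density has SI base units: A / m^2
mA/cm² reduces to the same SI base units, so it is a valid unit for current density.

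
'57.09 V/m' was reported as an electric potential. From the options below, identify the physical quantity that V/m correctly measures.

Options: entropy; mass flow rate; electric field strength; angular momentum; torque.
electric field strength

electric potential should have units dimensionally equivalent to kg * m^2 / (A * s^3) (e.g. V).
The given unit 'V/m' reduces to kg * m / (A * s^3). Of the listed options, that is the dimensionality of electric field strength.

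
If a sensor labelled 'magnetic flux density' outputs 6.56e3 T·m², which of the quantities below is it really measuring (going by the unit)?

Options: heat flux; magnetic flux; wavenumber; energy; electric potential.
magnetic flux

magnetic flux density should have units dimensionally equivalent to kg / (A * s^2) (e.g. T).
The given unit 'T·m²' reduces to kg * m^2 / (A * s^2). Of the listed options, that is the dimensionality of magnetic flux.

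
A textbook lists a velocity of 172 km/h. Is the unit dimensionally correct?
Yes

velocity has SI base units: m / s
km/h reduces to the same SI base units, so it is a valid unit for velocity.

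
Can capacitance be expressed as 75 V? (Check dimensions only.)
No

capacitance has SI base units: A^2 * s^4 / (kg * m^2)
V does NOT reduce to A^2 * s^4 / (kg * m^2); a valid unit for capacitance would be e.g. F.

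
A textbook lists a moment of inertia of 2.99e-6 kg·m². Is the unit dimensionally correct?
Yes

moment of inertia has SI base units: kg * m^2
kg·m² reduces to the same SI base units, so it is a valid unit for moment of inertia.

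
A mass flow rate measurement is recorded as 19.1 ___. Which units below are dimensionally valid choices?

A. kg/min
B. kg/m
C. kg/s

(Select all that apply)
A, C

mass flow rate has SI base units: kg / s

Checking each option against kg / s:
  A. kg/min: ✓ matches
  B. kg/m: ✗ does not match
  C. kg/s: ✓ matches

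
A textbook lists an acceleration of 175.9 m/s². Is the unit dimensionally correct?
Yes

acceleration has SI base units: m / s^2
m/s² reduces to the same SI base units, so it is a valid unit for acceleration.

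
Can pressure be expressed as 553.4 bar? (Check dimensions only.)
Yes

pressure has SI base units: kg / (m * s^2)
bar reduces to the same SI base units, so it is a valid unit for pressure.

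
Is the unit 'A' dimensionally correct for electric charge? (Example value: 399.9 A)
No

electric charge has SI base units: A * s
A does NOT reduce to A * s; a valid unit for electric charge would be e.g. C.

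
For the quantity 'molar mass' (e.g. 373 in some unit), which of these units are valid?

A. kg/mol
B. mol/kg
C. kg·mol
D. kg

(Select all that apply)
A

molar mass has SI base units: kg / mol

Checking each option against kg / mol:
  A. kg/mol: ✓ matches
  B. mol/kg: ✗ does not match
  C. kg·mol: ✗ does not match
  D. kg: ✗ does not match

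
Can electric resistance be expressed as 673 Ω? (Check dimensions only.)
Yes

electric resistance has SI base units: kg * m^2 / (A^2 * s^3)
Ω reduces to the same SI base units, so it is a valid unit for electric resistance.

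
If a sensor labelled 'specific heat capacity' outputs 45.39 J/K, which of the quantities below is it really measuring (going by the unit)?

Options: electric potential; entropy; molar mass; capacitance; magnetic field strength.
entropy

specific heat capacity should have units dimensionally equivalent to m^2 / (s^2 * K) (e.g. J/(kg·K)).
The given unit 'J/K' reduces to kg * m^2 / (s^2 * K). Of the listed options, that is the dimensionality of entropy.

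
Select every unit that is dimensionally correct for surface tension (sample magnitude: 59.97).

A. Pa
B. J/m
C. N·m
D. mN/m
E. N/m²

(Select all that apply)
D

surface tension has SI base units: kg / s^2

Checking each option against kg / s^2:
  A. Pa: ✗ does not match
  B. J/m: ✗ does not match
  C. N·m: ✗ does not match
  D. mN/m: ✓ matches
  E. N/m²: ✗ does not match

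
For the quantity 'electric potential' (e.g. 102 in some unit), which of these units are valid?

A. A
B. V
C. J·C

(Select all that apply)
B

electric potential has SI base units: kg * m^2 / (A * s^3)

Checking each option against kg * m^2 / (A * s^3):
  A. A: ✗ does not match
  B. V: ✓ matches
  C. J·C: ✗ does not match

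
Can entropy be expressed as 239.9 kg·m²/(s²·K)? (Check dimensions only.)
Yes

entropy has SI base units: kg * m^2 / (s^2 * K)
kg·m²/(s²·K) reduces to the same SI base units, so it is a valid unit for entropy.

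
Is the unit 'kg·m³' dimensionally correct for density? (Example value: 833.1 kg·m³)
No

density has SI base units: kg / m^3
kg·m³ does NOT reduce to kg / m^3; a valid unit for density would be e.g. kg/m³.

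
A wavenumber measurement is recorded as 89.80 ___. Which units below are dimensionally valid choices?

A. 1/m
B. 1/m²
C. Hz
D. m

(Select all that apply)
A

wavenumber has SI base units: 1 / m

Checking each option against 1 / m:
  A. 1/m: ✓ matches
  B. 1/m²: ✗ does not match
  C. Hz: ✗ does not match
  D. m: ✗ does not match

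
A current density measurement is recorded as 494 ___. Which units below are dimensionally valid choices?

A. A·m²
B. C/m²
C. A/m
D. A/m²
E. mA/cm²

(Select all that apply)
D, E

current density has SI base units: A / m^2

Checking each option against A / m^2:
  A. A·m²: ✗ does not match
  B. C/m²: ✗ does not match
  C. A/m: ✗ does not match
  D. A/m²: ✓ matches
  E. mA/cm²: ✓ matches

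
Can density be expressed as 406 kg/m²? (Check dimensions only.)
No

density has SI base units: kg / m^3
kg/m² does NOT reduce to kg / m^3; a valid unit for density would be e.g. kg/m³.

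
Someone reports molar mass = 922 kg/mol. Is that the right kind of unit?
Yes

molar mass has SI base units: kg / mol
kg/mol reduces to the same SI base units, so it is a valid unit for molar mass.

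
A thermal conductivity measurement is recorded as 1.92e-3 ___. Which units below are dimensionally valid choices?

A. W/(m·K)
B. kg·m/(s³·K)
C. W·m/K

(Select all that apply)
A, B

thermal conductivity has SI base units: kg * m / (s^3 * K)

Checking each option against kg * m / (s^3 * K):
  A. W/(m·K): ✓ matches
  B. kg·m/(s³·K): ✓ matches
  C. W·m/K: ✗ does not match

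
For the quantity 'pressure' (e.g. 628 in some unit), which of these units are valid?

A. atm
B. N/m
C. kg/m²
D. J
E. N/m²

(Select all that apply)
A, E

pressure has SI base units: kg / (m * s^2)

Checking each option against kg / (m * s^2):
  A. atm: ✓ matches
  B. N/m: ✗ does not match
  C. kg/m²: ✗ does not match
  D. J: ✗ does not match
  E. N/m²: ✓ matches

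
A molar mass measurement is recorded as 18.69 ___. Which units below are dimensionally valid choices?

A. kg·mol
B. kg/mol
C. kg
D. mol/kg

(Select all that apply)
B

molar mass has SI base units: kg / mol

Checking each option against kg / mol:
  A. kg·mol: ✗ does not match
  B. kg/mol: ✓ matches
  C. kg: ✗ does not match
  D. mol/kg: ✗ does not match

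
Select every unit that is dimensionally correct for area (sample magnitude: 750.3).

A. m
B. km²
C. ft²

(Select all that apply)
B, C

area has SI base units: m^2

Checking each option against m^2:
  A. m: ✗ does not match
  B. km²: ✓ matches
  C. ft²: ✓ matches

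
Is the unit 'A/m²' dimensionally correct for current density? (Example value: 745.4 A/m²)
Yes

current density has SI base units: A / m^2
A/m² reduces to the same SI base units, so it is a valid unit for current density.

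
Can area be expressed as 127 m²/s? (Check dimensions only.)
No

area has SI base units: m^2
m²/s does NOT reduce to m^2; a valid unit for area would be e.g. m².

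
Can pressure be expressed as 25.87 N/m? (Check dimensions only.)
No

pressure has SI base units: kg / (m * s^2)
N/m does NOT reduce to kg / (m * s^2); a valid unit for pressure would be e.g. Pa.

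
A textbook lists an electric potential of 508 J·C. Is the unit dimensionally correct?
No

electric potential has SI base units: kg * m^2 / (A * s^3)
J·C does NOT reduce to kg * m^2 / (A * s^3); a valid unit for electric potential would be e.g. V.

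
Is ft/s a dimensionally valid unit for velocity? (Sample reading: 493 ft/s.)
Yes

velocity has SI base units: m / s
ft/s reduces to the same SI base units, so it is a valid unit for velocity.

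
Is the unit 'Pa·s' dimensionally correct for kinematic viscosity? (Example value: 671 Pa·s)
No

kinematic viscosity has SI base units: m^2 / s
Pa·s does NOT reduce to m^2 / s; a valid unit for kinematic viscosity would be e.g. m²/s.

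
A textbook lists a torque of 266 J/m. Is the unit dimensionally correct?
No

torque has SI base units: kg * m^2 / s^2
J/m does NOT reduce to kg * m^2 / s^2; a valid unit for torque would be e.g. N·m.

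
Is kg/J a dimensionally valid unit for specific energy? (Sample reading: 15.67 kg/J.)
No

specific energy has SI base units: m^2 / s^2
kg/J does NOT reduce to m^2 / s^2; a valid unit for specific energy would be e.g. J/kg.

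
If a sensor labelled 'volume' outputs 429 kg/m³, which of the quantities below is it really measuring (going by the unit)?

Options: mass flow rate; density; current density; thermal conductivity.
density

volume should have units dimensionally equivalent to m^3 (e.g. m³).
The given unit 'kg/m³' reduces to kg / m^3. Of the listed options, that is the dimensionality of density.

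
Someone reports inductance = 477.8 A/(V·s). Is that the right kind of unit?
No

inductance has SI base units: kg * m^2 / (A^2 * s^2)
A/(V·s) does NOT reduce to kg * m^2 / (A^2 * s^2); a valid unit for inductance would be e.g. H.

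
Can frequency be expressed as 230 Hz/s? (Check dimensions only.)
No

frequency has SI base units: 1 / s
Hz/s does NOT reduce to 1 / s; a valid unit for frequency would be e.g. Hz.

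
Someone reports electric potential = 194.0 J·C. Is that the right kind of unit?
No

electric potential has SI base units: kg * m^2 / (A * s^3)
J·C does NOT reduce to kg * m^2 / (A * s^3); a valid unit for electric potential would be e.g. V.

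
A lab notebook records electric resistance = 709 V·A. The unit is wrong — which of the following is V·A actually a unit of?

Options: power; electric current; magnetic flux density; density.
power

electric resistance should have units dimensionally equivalent to kg * m^2 / (A^2 * s^3) (e.g. Ω).
The given unit 'V·A' reduces to kg * m^2 / s^3. Of the listed options, that is the dimensionality of power.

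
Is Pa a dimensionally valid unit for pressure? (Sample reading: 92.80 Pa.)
Yes

pressure has SI base units: kg / (m * s^2)
Pa reduces to the same SI base units, so it is a valid unit for pressure.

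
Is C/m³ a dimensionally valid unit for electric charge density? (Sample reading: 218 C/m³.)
Yes

electric charge density has SI base units: A * s / m^3
C/m³ reduces to the same SI base units, so it is a valid unit for electric charge density.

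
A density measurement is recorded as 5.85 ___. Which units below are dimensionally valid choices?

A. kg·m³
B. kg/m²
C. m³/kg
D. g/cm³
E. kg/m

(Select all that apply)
D

density has SI base units: kg / m^3

Checking each option against kg / m^3:
  A. kg·m³: ✗ does not match
  B. kg/m²: ✗ does not match
  C. m³/kg: ✗ does not match
  D. g/cm³: ✓ matches
  E. kg/m: ✗ does not match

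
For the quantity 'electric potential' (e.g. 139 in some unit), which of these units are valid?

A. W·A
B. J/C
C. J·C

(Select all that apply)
B

electric potential has SI base units: kg * m^2 / (A * s^3)

Checking each option against kg * m^2 / (A * s^3):
  A. W·A: ✗ does not match
  B. J/C: ✓ matches
  C. J·C: ✗ does not match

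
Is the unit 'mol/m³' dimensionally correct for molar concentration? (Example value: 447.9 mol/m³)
Yes

molar concentration has SI base units: mol / m^3
mol/m³ reduces to the same SI base units, so it is a valid unit for molar concentration.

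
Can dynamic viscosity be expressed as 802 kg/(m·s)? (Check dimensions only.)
Yes

dynamic viscosity has SI base units: kg / (m * s)
kg/(m·s) reduces to the same SI base units, so it is a valid unit for dynamic viscosity.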